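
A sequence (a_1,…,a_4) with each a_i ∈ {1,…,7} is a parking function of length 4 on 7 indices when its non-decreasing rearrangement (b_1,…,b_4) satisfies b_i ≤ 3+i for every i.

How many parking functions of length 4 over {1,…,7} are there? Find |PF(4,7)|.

2048

#PF = (7+1−4)·(7+1)^{4−1} = 4 · 512 = 2048 (Pollak)
Example (4,6,4,4) → sorted (4,4,4,6): b_i ≤ 3+i ∀i, a PF.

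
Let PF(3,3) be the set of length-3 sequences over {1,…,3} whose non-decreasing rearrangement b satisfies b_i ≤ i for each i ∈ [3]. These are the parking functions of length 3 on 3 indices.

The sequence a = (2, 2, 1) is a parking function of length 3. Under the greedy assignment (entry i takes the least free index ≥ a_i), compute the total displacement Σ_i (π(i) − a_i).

1

Σπ = 3·4/2 = 6 (π permutes [3]); Σa = 2+2+1 = 5; disp = 6−5 = 1.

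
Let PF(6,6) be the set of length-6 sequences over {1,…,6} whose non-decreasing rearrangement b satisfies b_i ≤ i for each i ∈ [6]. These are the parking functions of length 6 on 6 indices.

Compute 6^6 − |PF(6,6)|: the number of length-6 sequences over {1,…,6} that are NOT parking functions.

Count = (6−6+1)·(6+1)^(6−1) = 1×16807 = 16807
Example (3,5,5,1,5,6) → sorted (1,3,5,5,5,6): b_2=3>2, not a PF.
So 46656 − 16807 = 29849 fail.

29849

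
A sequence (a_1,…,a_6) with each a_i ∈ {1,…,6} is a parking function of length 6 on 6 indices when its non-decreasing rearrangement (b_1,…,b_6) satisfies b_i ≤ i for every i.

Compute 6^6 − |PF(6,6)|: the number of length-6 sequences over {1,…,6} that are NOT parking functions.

#PF = (6+1−6)·(6+1)^{6−1} = 1·16807 = 16807 (Konheim–Weiss)
Example (3,6,4,5,3,3) → sorted (3,3,3,4,5,6): b_1=3>1, not a PF.
Total 46656; non-PF = 46656−16807 = 29849

29849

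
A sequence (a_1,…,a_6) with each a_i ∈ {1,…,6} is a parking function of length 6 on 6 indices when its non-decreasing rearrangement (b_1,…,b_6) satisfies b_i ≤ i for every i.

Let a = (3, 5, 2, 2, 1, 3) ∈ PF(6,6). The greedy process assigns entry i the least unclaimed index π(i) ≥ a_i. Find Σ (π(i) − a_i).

Σπ = 6·7/2 = 21 (π permutes [6]); Σa = 3+5+2+2+1+3 = 16; disp = 21−16 = 5.

5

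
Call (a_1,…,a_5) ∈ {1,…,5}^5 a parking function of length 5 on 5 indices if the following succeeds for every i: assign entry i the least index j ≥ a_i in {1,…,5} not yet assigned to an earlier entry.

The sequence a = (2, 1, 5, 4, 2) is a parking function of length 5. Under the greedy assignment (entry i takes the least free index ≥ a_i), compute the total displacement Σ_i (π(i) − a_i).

Σπ(i) = 1+…+5 = 15; Σa = 2+1+5+4+2 = 14; disp = 15−14 = 1.

1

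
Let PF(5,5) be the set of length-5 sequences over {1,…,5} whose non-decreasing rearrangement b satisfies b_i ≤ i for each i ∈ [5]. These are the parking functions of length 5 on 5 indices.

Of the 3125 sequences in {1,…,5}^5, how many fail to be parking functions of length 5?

1829

#PF = 1·6^4 = 1·1296 = 1296 (Konheim–Weiss)
E.g. (5,5,5,5,1) → sorted (1,5,5,5,5): b_2=5>2, not a PF.
Total 3125; non-PF = 3125−1296 = 1829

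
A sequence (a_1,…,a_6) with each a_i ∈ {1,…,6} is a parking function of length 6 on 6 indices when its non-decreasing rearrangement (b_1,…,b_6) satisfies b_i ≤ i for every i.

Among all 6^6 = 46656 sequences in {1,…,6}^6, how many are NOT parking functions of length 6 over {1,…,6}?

#PF = 1·7^5 = 1×16807 = 16807
Example (2,4,6,4,5,6) → sorted (2,4,4,5,6,6): b_1=2>1, not a PF.
So 46656 − 16807 = 29849 fail.

29849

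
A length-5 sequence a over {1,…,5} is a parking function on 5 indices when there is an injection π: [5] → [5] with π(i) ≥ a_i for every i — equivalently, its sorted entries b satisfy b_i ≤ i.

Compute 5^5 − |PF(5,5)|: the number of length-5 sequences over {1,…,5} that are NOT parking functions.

1829

#PF = (5+1−5)·(5+1)^{5−1} = 1·1296 = 1296 (Konheim–Weiss)
Check (4,3,4,3,3) → sorted (3,3,3,4,4): b_1=3>1, not a PF.
Total 3125; non-PF = 3125−1296 = 1829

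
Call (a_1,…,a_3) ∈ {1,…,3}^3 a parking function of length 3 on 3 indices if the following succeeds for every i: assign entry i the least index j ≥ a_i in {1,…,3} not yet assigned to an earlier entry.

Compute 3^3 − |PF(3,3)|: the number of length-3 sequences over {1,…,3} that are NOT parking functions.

11

#PF = 1·4^2 = 1·16 = 16
One tuple (3,3,2) → sorted (2,3,3): b_1=2>1, not a PF.
So 27 − 16 = 11 fail.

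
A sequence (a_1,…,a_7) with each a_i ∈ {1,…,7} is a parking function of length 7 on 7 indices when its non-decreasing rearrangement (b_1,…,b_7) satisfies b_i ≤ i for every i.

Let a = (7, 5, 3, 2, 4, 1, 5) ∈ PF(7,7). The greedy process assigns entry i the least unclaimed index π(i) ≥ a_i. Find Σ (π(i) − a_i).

1

Σπ = 28 ({1..7} each once); Σa = 7+5+3+2+4+1+5 = 27; disp = 28−27 = 1.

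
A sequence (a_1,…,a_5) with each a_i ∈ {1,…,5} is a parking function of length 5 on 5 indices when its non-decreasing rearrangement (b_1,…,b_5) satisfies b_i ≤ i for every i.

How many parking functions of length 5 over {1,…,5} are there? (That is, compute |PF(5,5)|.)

|PF| = (5+1−5)·(5+1)^{5−1} = 1 · 1296 = 1296 (Pollak)
E.g. (1,5,3,4,1) → sorted (1,1,3,4,5): b_i ≤ i ∀i, a PF.

1296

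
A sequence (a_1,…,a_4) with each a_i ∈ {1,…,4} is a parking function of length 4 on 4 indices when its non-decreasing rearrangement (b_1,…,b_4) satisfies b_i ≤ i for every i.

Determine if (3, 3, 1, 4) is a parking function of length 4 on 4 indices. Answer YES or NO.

Order a: b = (1, 3, 3, 4).
  b_1=1 ≤ 1
  b_2=3 > 2
  fails at i=2 ⇒ NO

NO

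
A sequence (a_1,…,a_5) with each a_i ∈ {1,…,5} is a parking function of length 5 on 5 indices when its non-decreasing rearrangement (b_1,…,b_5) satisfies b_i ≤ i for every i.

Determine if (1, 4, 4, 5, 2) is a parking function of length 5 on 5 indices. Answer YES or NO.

NO

Sorted: b = (1, 2, 4, 4, 5).
  b_1=1 ≤ 1
  b_2=2 ≤ 2
  b_3=4 > 3
  fails at i=3 ⇒ NO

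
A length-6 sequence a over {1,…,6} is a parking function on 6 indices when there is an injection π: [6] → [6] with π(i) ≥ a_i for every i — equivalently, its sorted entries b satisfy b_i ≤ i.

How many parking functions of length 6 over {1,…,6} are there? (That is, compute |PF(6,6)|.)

16807

#PF = 1·7^5 = 1·16807 = 16807 (Pollak)
Example (1,6,5,4,3,1) → sorted (1,1,3,4,5,6): b_i ≤ i ∀i, a PF.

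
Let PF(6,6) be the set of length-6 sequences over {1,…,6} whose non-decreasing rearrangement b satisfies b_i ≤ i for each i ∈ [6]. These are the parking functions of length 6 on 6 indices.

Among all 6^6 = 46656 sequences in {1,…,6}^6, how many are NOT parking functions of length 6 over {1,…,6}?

|PF| = (6+1−6)·(6+1)^{6−1} = 1·16807 = 16807 (Konheim–Weiss)
One tuple (4,4,2,3,6,6) → sorted (2,3,4,4,6,6): b_1=2>1, not a PF.
So 46656 − 16807 = 29849 fail.

29849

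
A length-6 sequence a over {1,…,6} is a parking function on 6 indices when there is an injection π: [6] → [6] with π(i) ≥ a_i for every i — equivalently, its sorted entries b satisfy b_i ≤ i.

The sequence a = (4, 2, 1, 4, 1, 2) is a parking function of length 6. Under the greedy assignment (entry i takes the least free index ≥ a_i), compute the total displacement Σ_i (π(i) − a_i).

7

Σπ = 21 ({1..6} each once); Σa = 4+2+1+4+1+2 = 14; disp = 21−14 = 7.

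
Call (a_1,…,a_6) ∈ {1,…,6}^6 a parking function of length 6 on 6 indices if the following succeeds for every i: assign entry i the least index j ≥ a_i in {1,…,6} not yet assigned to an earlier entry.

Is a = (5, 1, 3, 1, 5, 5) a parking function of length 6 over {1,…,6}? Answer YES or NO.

Rearranged: b = (1, 1, 3, 5, 5, 5).
  b_1=1 ≤ 1
  b_2=1 ≤ 2
  b_3=3 ≤ 3
  b_4=5 > 4
  fails at i=4 ⇒ NO

NO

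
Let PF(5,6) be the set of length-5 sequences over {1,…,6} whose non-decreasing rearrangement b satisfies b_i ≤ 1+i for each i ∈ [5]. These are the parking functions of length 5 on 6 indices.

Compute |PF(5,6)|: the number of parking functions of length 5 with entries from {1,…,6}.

|PF(5,6)| = (6−5+1)·(6+1)^(5−1) = 2·2401 = 4802 (Pollak)
Check (5,4,3,2,6) → sorted (2,3,4,5,6): b_i ≤ 1+i ∀i, a PF.

4802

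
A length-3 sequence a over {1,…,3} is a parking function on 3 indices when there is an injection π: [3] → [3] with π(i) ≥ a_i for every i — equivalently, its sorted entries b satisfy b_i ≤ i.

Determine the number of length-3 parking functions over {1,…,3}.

#PF = (3+1−3)·(3+1)^{3−1} = 1×16 = 16 [KW]
E.g. (1,1,2) → sorted (1,1,2): b_i ≤ i ∀i, a PF.

16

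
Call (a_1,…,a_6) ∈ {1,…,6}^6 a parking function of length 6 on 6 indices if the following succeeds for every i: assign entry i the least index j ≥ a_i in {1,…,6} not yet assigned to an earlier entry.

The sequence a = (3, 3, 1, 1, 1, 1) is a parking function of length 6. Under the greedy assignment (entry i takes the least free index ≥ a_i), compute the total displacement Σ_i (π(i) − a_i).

Σπ = 6·7/2 = 21 (π permutes [6]); Σa = 3+3+1+1+1+1 = 10; disp = 21−10 = 11.

11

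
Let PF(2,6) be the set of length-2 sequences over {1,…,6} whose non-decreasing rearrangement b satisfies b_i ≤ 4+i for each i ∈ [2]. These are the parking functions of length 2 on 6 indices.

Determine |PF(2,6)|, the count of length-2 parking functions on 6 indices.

35

Count = (7−2)·7^(2−1) = 5×7 = 35 (Konheim–Weiss)
E.g. (4,3) → sorted (3,4): b_i ≤ 4+i ∀i, a PF.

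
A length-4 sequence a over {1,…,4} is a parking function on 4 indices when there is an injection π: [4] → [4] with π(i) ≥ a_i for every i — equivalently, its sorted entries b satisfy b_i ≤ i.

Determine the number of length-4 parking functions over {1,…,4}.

125

Count = (5−4)·5^(4−1) = 1 · 125 = 125 (Pollak)
Example (1,4,3,2) → sorted (1,2,3,4): b_i ≤ i ∀i, a PF.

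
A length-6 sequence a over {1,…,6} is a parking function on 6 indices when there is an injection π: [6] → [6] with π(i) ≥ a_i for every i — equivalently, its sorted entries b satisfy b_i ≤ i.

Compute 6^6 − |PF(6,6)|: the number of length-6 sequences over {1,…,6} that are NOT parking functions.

29849

#PF = (7−6)·7^(6−1) = 1 · 16807 = 16807 [KW]
Check (6,4,2,5,5,5) → sorted (2,4,5,5,5,6): b_1=2>1, not a PF.
6^6 − 16807 = 46656 − 16807 = 29849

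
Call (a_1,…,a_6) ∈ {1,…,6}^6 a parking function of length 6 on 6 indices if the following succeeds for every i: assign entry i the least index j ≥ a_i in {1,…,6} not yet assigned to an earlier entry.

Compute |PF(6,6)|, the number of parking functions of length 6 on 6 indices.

16807

#PF = (7−6)·7^(6−1) = 1 · 16807 = 16807 (Pollak)
Check (3,4,4,1,3,1) → sorted (1,1,3,3,4,4): b_i ≤ i ∀i, a PF.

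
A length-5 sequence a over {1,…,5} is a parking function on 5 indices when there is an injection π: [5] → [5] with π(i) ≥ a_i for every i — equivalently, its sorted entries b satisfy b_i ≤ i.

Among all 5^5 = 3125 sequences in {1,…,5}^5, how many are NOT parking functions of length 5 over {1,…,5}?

#PF = (5−5+1)·(5+1)^(5−1) = 1·1296 = 1296
One tuple (2,3,5,3,3) → sorted (2,3,3,3,5): b_1=2>1, not a PF.
Total 3125; non-PF = 3125−1296 = 1829

1829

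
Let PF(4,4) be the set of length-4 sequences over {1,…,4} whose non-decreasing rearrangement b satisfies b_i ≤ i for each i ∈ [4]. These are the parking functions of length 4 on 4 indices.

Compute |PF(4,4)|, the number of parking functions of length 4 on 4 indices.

125

|PF(4,4)| = (4−4+1)·(4+1)^(4−1) = 1×125 = 125 (Konheim–Weiss)
E.g. (3,2,1,1) → sorted (1,1,2,3): b_i ≤ i ∀i, a PF.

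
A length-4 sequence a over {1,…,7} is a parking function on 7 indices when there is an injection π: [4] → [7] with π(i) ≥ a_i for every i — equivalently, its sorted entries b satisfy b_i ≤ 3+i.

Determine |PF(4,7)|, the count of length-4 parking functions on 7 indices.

2048

Count = (8−4)·8^(4−1) = 4·512 = 2048 (Pollak)
One tuple (4,7,2,5) → sorted (2,4,5,7): b_i ≤ 3+i ∀i, a PF.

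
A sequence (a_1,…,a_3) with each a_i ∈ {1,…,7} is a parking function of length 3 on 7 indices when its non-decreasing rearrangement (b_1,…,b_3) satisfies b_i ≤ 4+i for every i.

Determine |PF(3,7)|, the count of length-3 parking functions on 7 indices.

|PF(3,7)| = (7+1−3)·(7+1)^{3−1} = 5 · 64 = 320
E.g. (4,5,6) → sorted (4,5,6): b_i ≤ 4+i ∀i, a PF.

320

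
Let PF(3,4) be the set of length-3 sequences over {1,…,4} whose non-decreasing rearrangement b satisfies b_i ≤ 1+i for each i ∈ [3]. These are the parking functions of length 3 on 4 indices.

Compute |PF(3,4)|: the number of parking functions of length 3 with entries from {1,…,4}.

|PF| = (4−3+1)·(4+1)^(3−1) = 2 · 25 = 50
Example (2,3,4) → sorted (2,3,4): b_i ≤ 1+i ∀i, a PF.

50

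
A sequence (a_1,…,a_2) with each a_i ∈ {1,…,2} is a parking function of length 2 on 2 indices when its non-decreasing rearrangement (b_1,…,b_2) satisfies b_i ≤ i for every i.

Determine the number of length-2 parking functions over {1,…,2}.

|PF(2,2)| = (3−2)·3^(2−1) = 1·3 = 3 [KW]
E.g. (1,1) → sorted (1,1): b_i ≤ i ∀i, a PF.

3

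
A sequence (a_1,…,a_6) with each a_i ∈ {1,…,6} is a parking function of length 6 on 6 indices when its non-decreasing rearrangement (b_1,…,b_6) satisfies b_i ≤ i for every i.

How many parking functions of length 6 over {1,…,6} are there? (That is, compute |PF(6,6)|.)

16807

#PF = 1·7^5 = 1·16807 = 16807 (Pollak)
Example (2,2,5,1,1,3) → sorted (1,1,2,2,3,5): b_i ≤ i ∀i, a PF.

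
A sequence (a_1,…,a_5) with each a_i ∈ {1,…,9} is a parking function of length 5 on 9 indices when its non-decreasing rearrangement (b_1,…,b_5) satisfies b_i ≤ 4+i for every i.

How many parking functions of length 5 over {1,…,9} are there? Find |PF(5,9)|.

50000

Count = (10−5)·10^(5−1) = 5×10000 = 50000
One tuple (6,6,8,9,1) → sorted (1,6,6,8,9): b_i ≤ 4+i ∀i, a PF.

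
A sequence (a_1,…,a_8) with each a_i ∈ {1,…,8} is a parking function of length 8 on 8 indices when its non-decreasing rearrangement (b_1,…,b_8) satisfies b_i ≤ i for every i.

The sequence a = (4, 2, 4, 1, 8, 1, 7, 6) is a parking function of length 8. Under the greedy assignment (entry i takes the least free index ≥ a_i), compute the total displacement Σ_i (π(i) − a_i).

3

Σπ = 8·9/2 = 36 (π permutes [8]); Σa = 4+2+4+1+8+1+7+6 = 33; disp = 36−33 = 3.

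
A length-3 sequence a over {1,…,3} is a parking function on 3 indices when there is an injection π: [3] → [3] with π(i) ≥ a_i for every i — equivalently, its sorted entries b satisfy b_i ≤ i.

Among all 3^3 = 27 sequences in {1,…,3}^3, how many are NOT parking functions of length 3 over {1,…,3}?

11

|PF(3,3)| = (4−3)·4^(3−1) = 1×16 = 16 (Konheim–Weiss)
Check (3,3,2) → sorted (2,3,3): b_1=2>1, not a PF.
So 27 − 16 = 11 fail.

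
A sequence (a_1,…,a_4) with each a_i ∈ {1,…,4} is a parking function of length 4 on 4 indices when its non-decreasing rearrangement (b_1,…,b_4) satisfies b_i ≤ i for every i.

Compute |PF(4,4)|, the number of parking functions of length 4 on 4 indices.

Count = (5−4)·5^(4−1) = 1 · 125 = 125 [KW]
Check (3,1,1,2) → sorted (1,1,2,3): b_i ≤ i ∀i, a PF.

125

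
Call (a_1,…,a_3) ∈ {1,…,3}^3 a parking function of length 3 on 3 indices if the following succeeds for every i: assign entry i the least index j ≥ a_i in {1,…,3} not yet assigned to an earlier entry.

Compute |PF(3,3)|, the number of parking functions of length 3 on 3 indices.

16

|PF(3,3)| = (3+1−3)·(3+1)^{3−1} = 1·16 = 16
E.g. (1,1,3) → sorted (1,1,3): b_i ≤ i ∀i, a PF.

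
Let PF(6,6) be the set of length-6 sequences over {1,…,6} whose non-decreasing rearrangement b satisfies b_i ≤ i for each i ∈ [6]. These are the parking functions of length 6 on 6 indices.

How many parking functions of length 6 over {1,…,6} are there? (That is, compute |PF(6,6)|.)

|PF(6,6)| = 1·7^5 = 1×16807 = 16807
E.g. (1,1,1,2,4,3) → sorted (1,1,1,2,3,4): b_i ≤ i ∀i, a PF.

16807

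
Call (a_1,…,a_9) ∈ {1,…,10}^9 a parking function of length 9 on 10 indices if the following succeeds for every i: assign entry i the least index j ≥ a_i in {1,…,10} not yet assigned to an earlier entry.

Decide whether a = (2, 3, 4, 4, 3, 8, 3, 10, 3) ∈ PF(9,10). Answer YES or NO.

YES

Rearranged: b = (2, 3, 3, 3, 3, 4, 4, 8, 10).
  b_1=2 ≤ 2
  b_2=3 ≤ 3
  b_3=3 ≤ 4
  b_4=3 ≤ 5
  b_5=3 ≤ 6
  b_6=4 ≤ 7
  b_7=4 ≤ 8
  b_8=8 ≤ 9
  b_9=10 ≤ 10
All bounds hold ⇒ YES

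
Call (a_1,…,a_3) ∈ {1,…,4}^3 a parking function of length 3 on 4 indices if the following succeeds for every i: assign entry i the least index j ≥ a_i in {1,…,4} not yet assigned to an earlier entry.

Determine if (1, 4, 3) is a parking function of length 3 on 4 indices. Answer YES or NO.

Sorted: b = (1, 3, 4).
  b_1=1 ≤ 2
  b_2=3 ≤ 3
  b_3=4 ≤ 4
All bounds hold ⇒ YES

YES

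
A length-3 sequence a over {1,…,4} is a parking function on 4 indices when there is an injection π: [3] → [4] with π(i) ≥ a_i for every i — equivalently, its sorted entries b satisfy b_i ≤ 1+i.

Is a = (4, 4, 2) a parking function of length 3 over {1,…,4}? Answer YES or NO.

NO

Sorted: b = (2, 4, 4).
  b_1=2 ≤ 2
  b_2=4 > 3
  fails at i=2 ⇒ NO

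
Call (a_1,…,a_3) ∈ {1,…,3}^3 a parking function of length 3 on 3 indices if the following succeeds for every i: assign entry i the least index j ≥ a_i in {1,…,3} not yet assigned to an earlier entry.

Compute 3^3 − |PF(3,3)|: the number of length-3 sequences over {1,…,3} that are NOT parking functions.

11

#PF = (3−3+1)·(3+1)^(3−1) = 1×16 = 16
One tuple (3,3,1) → sorted (1,3,3): b_2=3>2, not a PF.
3^3 − 16 = 27 − 16 = 11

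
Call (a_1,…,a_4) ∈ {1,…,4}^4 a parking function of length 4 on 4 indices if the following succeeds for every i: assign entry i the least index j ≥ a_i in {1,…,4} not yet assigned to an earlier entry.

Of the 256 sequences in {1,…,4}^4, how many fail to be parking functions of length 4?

#PF = (4+1−4)·(4+1)^{4−1} = 1×125 = 125 (Konheim–Weiss)
E.g. (4,3,1,3) → sorted (1,3,3,4): b_2=3>2, not a PF.
Total 256; non-PF = 256−125 = 131

131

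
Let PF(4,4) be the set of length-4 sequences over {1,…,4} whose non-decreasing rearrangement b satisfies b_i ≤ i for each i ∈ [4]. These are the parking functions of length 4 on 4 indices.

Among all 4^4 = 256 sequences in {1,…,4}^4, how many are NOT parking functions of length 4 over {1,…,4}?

|PF| = (5−4)·5^(4−1) = 1·125 = 125
Check (1,4,4,1) → sorted (1,1,4,4): b_3=4>3, not a PF.
4^4 − 125 = 256 − 125 = 131

131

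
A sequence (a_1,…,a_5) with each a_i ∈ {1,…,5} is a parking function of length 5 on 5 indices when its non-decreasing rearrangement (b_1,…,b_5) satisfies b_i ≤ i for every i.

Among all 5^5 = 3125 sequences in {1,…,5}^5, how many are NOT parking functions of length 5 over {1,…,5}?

1829

|PF| = 1·6^4 = 1·1296 = 1296
One tuple (4,3,5,4,1) → sorted (1,3,4,4,5): b_2=3>2, not a PF.
5^5 − 1296 = 3125 − 1296 = 1829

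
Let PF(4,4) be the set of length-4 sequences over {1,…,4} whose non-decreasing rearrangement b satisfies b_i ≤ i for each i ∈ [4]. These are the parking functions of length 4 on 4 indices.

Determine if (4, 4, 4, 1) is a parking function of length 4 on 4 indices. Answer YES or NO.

Order a: b = (1, 4, 4, 4).
  b_1=1 ≤ 1
  b_2=4 > 2
  fails at i=2 ⇒ NO

NO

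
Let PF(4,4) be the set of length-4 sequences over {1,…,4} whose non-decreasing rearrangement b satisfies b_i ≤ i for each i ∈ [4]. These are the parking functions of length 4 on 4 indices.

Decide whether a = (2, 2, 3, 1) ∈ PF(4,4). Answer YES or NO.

YES

Order a: b = (1, 2, 2, 3).
  b_1=1 ≤ 1
  b_2=2 ≤ 2
  b_3=2 ≤ 3
  b_4=3 ≤ 4
All bounds hold ⇒ YES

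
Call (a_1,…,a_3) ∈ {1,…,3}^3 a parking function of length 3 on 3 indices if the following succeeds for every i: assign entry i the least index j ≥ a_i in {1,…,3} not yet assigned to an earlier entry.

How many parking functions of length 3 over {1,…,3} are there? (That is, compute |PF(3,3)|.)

16

Count = (3+1−3)·(3+1)^{3−1} = 1 · 16 = 16
One tuple (2,2,1) → sorted (1,2,2): b_i ≤ i ∀i, a PF.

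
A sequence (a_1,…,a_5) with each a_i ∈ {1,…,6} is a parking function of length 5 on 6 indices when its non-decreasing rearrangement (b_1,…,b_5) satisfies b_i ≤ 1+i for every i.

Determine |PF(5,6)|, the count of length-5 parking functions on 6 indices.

#PF = (7−5)·7^(5−1) = 2×2401 = 4802 (Konheim–Weiss)
One tuple (2,4,2,2,1) → sorted (1,2,2,2,4): b_i ≤ 1+i ∀i, a PF.

4802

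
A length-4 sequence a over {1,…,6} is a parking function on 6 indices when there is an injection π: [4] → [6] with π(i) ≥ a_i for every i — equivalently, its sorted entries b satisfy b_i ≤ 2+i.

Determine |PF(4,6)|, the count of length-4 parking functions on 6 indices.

Count = 3·7^3 = 3 · 343 = 1029
One tuple (1,2,1,3) → sorted (1,1,2,3): b_i ≤ 2+i ∀i, a PF.

1029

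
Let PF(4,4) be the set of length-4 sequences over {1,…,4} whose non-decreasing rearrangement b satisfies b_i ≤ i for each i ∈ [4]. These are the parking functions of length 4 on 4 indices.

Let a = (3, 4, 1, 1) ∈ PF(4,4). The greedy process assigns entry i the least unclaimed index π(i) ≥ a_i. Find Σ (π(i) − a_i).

Σπ = 4·5/2 = 10 (π permutes [4]); Σa = 3+4+1+1 = 9; disp = 10−9 = 1.

1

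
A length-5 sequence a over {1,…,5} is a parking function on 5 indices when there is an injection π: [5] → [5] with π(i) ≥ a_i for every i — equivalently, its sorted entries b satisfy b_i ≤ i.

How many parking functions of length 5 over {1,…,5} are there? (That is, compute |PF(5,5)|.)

|PF(5,5)| = (5−5+1)·(5+1)^(5−1) = 1·1296 = 1296 [KW]
Check (4,2,5,3,1) → sorted (1,2,3,4,5): b_i ≤ i ∀i, a PF.

1296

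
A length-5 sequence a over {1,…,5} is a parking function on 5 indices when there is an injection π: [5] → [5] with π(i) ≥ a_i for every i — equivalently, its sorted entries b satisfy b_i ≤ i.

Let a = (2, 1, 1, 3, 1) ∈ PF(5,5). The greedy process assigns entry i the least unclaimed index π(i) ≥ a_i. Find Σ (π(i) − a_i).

7

Σπ = 15 ({1..5} each once); Σa = 2+1+1+3+1 = 8; disp = 15−8 = 7.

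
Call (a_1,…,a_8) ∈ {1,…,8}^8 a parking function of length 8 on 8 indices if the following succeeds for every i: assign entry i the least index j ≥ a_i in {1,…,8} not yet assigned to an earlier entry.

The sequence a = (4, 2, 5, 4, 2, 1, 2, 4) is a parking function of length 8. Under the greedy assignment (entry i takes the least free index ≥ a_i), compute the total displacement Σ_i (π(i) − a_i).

Σπ = 8·9/2 = 36 (π permutes [8]); Σa = 4+2+5+4+2+1+2+4 = 24; disp = 36−24 = 12.

12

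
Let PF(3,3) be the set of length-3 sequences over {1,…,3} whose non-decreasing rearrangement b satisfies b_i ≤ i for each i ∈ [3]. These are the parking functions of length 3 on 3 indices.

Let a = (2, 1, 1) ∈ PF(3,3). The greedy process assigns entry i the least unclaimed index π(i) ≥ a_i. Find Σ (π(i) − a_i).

2

Σπ(i) = 1+…+3 = 6; Σa = 2+1+1 = 4; disp = 6−4 = 2.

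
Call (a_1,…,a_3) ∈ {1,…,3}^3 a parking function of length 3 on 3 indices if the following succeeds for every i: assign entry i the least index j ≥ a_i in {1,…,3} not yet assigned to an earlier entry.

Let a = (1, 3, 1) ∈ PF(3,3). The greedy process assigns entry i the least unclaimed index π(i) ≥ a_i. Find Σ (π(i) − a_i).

1

Σπ = 3·4/2 = 6 (π permutes [3]); Σa = 1+3+1 = 5; disp = 6−5 = 1.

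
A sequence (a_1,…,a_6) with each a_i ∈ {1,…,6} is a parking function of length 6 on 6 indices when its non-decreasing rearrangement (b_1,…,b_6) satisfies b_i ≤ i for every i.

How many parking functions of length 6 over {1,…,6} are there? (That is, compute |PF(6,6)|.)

16807

|PF| = (7−6)·7^(6−1) = 1×16807 = 16807 (Pollak)
Check (5,2,2,1,2,2) → sorted (1,2,2,2,2,5): b_i ≤ i ∀i, a PF.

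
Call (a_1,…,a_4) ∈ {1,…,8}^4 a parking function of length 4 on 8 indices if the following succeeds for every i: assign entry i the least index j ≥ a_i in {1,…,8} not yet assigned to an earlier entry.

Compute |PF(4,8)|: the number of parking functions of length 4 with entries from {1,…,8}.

3645

Count = (8+1−4)·(8+1)^{4−1} = 5×729 = 3645
Check (1,2,2,3) → sorted (1,2,2,3): b_i ≤ 4+i ∀i, a PF.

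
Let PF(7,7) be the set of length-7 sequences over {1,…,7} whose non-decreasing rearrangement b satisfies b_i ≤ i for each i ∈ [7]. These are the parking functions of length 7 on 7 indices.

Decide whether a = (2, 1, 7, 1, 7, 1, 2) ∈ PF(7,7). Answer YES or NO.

NO

Rearranged: b = (1, 1, 1, 2, 2, 7, 7).
  b_1=1 ≤ 1
  b_2=1 ≤ 2
  b_3=1 ≤ 3
  b_4=2 ≤ 4
  b_5=2 ≤ 5
  b_6=7 > 6
  fails at i=6 ⇒ NO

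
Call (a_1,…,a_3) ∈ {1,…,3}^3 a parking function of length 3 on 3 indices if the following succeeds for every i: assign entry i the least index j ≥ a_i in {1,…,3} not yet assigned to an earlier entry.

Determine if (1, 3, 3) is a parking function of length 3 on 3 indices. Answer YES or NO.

NO

Rearranged: b = (1, 3, 3).
  b_1=1 ≤ 1
  b_2=3 > 2
  fails at i=2 ⇒ NO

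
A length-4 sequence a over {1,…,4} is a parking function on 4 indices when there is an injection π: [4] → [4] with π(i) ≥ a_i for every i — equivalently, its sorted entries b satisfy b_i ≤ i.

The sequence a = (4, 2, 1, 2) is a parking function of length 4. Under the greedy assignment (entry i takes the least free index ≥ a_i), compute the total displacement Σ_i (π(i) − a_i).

Σπ = 10 ({1..4} each once); Σa = 4+2+1+2 = 9; disp = 10−9 = 1.

1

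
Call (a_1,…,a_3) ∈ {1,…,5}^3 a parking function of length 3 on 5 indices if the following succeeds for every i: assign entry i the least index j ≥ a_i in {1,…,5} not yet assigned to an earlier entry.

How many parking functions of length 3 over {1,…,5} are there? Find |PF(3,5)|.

Count = 3·6^2 = 3 · 36 = 108 [KW]
One tuple (4,3,2) → sorted (2,3,4): b_i ≤ 2+i ∀i, a PF.

108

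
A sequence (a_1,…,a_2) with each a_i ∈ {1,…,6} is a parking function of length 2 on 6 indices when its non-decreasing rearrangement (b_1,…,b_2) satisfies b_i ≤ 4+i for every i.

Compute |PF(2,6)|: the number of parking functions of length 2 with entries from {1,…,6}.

35

|PF| = (6−2+1)·(6+1)^(2−1) = 5·7 = 35
E.g. (1,4) → sorted (1,4): b_i ≤ 4+i ∀i, a PF.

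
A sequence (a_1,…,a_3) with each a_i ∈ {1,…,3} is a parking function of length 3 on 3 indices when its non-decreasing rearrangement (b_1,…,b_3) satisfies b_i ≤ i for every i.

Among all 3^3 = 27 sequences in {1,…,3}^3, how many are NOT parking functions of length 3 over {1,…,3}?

11

|PF(3,3)| = (3+1−3)·(3+1)^{3−1} = 1 · 16 = 16
Check (3,2,3) → sorted (2,3,3): b_1=2>1, not a PF.
3^3 − 16 = 27 − 16 = 11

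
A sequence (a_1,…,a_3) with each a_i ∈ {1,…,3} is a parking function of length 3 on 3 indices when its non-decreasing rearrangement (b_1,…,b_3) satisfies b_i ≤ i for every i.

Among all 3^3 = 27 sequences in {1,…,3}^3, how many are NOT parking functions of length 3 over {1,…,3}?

11

|PF| = (3+1−3)·(3+1)^{3−1} = 1 · 16 = 16
Check (2,3,3) → sorted (2,3,3): b_1=2>1, not a PF.
Total 27; non-PF = 27−16 = 11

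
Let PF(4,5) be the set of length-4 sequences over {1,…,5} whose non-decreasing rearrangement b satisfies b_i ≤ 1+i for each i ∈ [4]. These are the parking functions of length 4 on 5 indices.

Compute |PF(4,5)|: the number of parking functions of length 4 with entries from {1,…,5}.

432

|PF(4,5)| = (5+1−4)·(5+1)^{4−1} = 2 · 216 = 432 (Pollak)
Example (4,3,1,2) → sorted (1,2,3,4): b_i ≤ 1+i ∀i, a PF.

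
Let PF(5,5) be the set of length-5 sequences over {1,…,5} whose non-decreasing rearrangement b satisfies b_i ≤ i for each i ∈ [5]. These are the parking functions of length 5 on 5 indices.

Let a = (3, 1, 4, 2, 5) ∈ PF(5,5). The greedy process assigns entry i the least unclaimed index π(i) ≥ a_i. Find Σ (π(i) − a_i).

0

Σπ = 15 ({1..5} each once); Σa = 3+1+4+2+5 = 15; disp = 15−15 = 0.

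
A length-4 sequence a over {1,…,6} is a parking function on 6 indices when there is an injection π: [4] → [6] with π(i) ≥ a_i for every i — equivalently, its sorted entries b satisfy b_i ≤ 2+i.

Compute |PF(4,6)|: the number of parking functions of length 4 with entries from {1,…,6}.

1029

#PF = 3·7^3 = 3 · 343 = 1029
Example (2,4,2,6) → sorted (2,2,4,6): b_i ≤ 2+i ∀i, a PF.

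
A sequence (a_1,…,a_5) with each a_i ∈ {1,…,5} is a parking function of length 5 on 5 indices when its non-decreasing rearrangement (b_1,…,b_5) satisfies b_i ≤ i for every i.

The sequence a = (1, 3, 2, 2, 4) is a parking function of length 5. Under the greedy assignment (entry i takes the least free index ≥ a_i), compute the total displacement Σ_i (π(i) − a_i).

Σπ = 5·6/2 = 15 (π permutes [5]); Σa = 1+3+2+2+4 = 12; disp = 15−12 = 3.

3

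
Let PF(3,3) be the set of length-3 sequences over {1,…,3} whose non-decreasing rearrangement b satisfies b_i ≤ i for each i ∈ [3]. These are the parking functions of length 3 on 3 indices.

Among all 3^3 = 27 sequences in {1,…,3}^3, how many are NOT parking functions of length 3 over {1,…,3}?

#PF = (3−3+1)·(3+1)^(3−1) = 1×16 = 16
One tuple (3,3,3) → sorted (3,3,3): b_1=3>1, not a PF.
Total 27; non-PF = 27−16 = 11

11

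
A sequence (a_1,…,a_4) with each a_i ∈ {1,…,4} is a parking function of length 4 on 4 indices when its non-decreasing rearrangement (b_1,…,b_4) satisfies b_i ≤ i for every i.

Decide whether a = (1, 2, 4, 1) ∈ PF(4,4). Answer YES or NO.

Rearranged: b = (1, 1, 2, 4).
  b_1=1 ≤ 1
  b_2=1 ≤ 2
  b_3=2 ≤ 3
  b_4=4 ≤ 4
All bounds hold ⇒ YES

YES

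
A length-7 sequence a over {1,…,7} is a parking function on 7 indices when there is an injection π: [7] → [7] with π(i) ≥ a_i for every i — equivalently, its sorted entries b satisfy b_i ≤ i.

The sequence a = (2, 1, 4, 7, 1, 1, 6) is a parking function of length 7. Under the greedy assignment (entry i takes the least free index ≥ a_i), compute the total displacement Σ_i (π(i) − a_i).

Σπ(i) = 1+…+7 = 28; Σa = 2+1+4+7+1+1+6 = 22; disp = 28−22 = 6.

6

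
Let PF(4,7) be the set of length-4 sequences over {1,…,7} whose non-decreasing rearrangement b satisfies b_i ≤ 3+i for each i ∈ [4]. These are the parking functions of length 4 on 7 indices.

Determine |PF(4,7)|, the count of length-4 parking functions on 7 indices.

#PF = (8−4)·8^(4−1) = 4×512 = 2048
Check (4,2,5,2) → sorted (2,2,4,5): b_i ≤ 3+i ∀i, a PF.

2048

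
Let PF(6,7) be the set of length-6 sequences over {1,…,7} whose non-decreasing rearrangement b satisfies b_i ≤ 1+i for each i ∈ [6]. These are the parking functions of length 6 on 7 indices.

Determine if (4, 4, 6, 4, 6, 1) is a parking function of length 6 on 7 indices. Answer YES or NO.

Rearranged: b = (1, 4, 4, 4, 6, 6).
  b_1=1 ≤ 2
  b_2=4 > 3
  fails at i=2 ⇒ NO

NO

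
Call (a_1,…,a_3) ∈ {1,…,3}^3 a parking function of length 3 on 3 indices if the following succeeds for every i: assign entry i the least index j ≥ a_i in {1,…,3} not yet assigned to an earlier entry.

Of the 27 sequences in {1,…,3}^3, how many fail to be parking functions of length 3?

11

|PF| = (4−3)·4^(3−1) = 1·16 = 16 (Pollak)
One tuple (2,2,2) → sorted (2,2,2): b_1=2>1, not a PF.
So 27 − 16 = 11 fail.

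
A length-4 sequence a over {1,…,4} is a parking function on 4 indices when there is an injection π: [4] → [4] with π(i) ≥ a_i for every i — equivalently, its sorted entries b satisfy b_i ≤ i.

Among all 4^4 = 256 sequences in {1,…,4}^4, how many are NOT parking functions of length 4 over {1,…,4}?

#PF = 1·5^3 = 1 · 125 = 125 (Pollak)
Example (2,2,4,2) → sorted (2,2,2,4): b_1=2>1, not a PF.
So 256 − 125 = 131 fail.

131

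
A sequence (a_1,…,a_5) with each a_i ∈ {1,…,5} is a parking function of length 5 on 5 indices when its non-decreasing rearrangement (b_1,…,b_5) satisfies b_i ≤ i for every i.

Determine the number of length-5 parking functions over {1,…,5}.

Count = (6−5)·6^(5−1) = 1 · 1296 = 1296 (Pollak)
Check (1,2,3,4,1) → sorted (1,1,2,3,4): b_i ≤ i ∀i, a PF.

1296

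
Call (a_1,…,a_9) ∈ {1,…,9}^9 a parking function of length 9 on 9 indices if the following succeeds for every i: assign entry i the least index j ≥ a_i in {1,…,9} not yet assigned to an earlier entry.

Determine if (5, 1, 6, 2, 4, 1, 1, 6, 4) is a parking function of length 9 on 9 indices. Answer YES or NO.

Sorted: b = (1, 1, 1, 2, 4, 4, 5, 6, 6).
  b_1=1 ≤ 1
  b_2=1 ≤ 2
  b_3=1 ≤ 3
  b_4=2 ≤ 4
  b_5=4 ≤ 5
  b_6=4 ≤ 6
  b_7=5 ≤ 7
  b_8=6 ≤ 8
  b_9=6 ≤ 9
All bounds hold ⇒ YES

YES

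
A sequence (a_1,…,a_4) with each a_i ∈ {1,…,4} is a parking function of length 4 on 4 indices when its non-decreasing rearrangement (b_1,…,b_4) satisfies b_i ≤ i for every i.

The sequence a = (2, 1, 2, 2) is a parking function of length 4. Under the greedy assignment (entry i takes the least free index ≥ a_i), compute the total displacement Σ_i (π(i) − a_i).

Σπ = 10 ({1..4} each once); Σa = 2+1+2+2 = 7; disp = 10−7 = 3.

3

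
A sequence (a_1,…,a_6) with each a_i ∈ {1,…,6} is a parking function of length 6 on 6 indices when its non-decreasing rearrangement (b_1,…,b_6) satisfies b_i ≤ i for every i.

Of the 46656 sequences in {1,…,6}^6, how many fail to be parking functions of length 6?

|PF| = (6+1−6)·(6+1)^{6−1} = 1×16807 = 16807 (Pollak)
Example (3,6,4,4,6,1) → sorted (1,3,4,4,6,6): b_2=3>2, not a PF.
Total 46656; non-PF = 46656−16807 = 29849

29849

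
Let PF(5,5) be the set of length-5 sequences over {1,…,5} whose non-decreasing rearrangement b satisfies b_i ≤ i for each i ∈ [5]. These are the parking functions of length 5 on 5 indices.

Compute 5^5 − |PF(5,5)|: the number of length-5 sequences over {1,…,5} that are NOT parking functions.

1829

|PF| = (5+1−5)·(5+1)^{5−1} = 1·1296 = 1296 [KW]
One tuple (1,5,2,5,5) → sorted (1,2,5,5,5): b_3=5>3, not a PF.
Total 3125; non-PF = 3125−1296 = 1829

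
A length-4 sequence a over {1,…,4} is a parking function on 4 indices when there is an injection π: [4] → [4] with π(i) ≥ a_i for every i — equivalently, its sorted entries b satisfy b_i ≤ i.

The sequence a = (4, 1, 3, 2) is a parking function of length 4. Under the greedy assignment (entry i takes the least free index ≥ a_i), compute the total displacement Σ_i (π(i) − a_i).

0

Σπ = 4·5/2 = 10 (π permutes [4]); Σa = 4+1+3+2 = 10; disp = 10−10 = 0.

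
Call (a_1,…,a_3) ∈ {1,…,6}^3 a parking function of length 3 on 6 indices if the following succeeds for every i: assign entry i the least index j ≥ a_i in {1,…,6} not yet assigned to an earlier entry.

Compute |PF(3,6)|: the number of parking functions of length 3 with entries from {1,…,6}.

196

|PF| = (6−3+1)·(6+1)^(3−1) = 4·49 = 196
One tuple (4,6,5) → sorted (4,5,6): b_i ≤ 3+i ∀i, a PF.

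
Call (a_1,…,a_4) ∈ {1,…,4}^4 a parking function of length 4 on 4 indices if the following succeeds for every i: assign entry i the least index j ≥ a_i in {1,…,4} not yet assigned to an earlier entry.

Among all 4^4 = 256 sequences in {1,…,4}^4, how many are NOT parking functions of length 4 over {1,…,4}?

131

|PF(4,4)| = (4+1−4)·(4+1)^{4−1} = 1 · 125 = 125
Check (4,4,2,4) → sorted (2,4,4,4): b_1=2>1, not a PF.
Total 256; non-PF = 256−125 = 131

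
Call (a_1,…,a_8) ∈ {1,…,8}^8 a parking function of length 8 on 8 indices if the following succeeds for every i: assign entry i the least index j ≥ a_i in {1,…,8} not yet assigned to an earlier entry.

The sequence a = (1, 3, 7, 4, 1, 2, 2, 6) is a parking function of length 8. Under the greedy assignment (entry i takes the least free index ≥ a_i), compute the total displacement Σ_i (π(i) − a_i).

Σπ = 8·9/2 = 36 (π permutes [8]); Σa = 1+3+7+4+1+2+2+6 = 26; disp = 36−26 = 10.

10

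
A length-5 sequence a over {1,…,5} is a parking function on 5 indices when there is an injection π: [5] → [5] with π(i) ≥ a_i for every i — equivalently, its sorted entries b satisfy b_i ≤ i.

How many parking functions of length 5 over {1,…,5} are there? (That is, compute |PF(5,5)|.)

#PF = (5−5+1)·(5+1)^(5−1) = 1·1296 = 1296 (Konheim–Weiss)
Example (2,2,1,1,4) → sorted (1,1,2,2,4): b_i ≤ i ∀i, a PF.

1296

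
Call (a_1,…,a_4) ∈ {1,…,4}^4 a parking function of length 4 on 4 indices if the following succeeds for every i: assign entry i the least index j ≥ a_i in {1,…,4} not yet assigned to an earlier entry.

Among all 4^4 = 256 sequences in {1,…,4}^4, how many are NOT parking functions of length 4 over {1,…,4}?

131

Count = (4+1−4)·(4+1)^{4−1} = 1 · 125 = 125 [KW]
One tuple (3,4,4,4) → sorted (3,4,4,4): b_1=3>1, not a PF.
So 256 − 125 = 131 fail.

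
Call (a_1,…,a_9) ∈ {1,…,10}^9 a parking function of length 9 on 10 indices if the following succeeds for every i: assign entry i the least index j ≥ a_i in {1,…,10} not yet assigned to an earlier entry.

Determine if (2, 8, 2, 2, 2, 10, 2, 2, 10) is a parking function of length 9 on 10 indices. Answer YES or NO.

NO

Rearranged: b = (2, 2, 2, 2, 2, 2, 8, 10, 10).
  b_1=2 ≤ 2
  b_2=2 ≤ 3
  b_3=2 ≤ 4
  b_4=2 ≤ 5
  b_5=2 ≤ 6
  b_6=2 ≤ 7
  b_7=8 ≤ 8
  b_8=10 > 9
  fails at i=8 ⇒ NO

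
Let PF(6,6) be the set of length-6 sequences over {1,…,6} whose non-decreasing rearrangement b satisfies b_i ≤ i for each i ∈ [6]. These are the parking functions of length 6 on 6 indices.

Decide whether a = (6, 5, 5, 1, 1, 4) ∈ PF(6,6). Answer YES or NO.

Sorted: b = (1, 1, 4, 5, 5, 6).
  b_1=1 ≤ 1
  b_2=1 ≤ 2
  b_3=4 > 3
  fails at i=3 ⇒ NO

NO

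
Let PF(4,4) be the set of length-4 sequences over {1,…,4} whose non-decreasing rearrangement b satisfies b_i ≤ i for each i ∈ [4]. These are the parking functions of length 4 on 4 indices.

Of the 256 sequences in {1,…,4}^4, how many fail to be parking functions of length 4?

131

Count = (4+1−4)·(4+1)^{4−1} = 1 · 125 = 125 (Pollak)
Check (4,3,1,4) → sorted (1,3,4,4): b_2=3>2, not a PF.
Total 256; non-PF = 256−125 = 131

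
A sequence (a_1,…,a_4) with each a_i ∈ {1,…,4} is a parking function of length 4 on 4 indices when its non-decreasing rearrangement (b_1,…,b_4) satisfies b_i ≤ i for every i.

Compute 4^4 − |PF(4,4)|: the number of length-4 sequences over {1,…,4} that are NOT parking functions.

#PF = 1·5^3 = 1 · 125 = 125
One tuple (4,4,2,1) → sorted (1,2,4,4): b_3=4>3, not a PF.
4^4 − 125 = 256 − 125 = 131

131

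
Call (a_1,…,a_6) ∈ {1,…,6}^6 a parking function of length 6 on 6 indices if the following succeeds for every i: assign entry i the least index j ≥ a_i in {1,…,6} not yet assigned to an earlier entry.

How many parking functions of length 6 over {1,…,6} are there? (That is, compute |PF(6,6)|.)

16807

|PF(6,6)| = (6+1−6)·(6+1)^{6−1} = 1·16807 = 16807 (Pollak)
One tuple (5,2,3,2,1,3) → sorted (1,2,2,3,3,5): b_i ≤ i ∀i, a PF.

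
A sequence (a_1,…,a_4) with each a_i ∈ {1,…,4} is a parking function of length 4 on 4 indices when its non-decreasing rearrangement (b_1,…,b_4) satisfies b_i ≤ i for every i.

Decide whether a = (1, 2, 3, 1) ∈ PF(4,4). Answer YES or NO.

YES

Sorted: b = (1, 1, 2, 3).
  b_1=1 ≤ 1
  b_2=1 ≤ 2
  b_3=2 ≤ 3
  b_4=3 ≤ 4
All bounds hold ⇒ YES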